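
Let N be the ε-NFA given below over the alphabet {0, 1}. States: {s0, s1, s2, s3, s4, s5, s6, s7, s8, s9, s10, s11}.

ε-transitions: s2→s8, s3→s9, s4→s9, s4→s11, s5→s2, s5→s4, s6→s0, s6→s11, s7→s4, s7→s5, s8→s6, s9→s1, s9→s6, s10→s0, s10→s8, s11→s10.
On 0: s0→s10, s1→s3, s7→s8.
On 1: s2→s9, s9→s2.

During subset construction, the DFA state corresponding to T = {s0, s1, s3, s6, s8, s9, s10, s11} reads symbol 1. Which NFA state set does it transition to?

s9 on 1 → {s2}.
No 1-transition from s0, s1, s3, s6, s8, s10, s11.
Union after reading 1: {s2}.
Now take the ε-closure:
From s2 via ε: add s8.
From s8 via ε: add s6.
From s6 via ε: add s0, s11.
From s11 via ε: add s10.
No new states can be added; the closed set is {s0, s2, s6, s8, s10, s11}.

{s0, s2, s6, s8, s10, s11}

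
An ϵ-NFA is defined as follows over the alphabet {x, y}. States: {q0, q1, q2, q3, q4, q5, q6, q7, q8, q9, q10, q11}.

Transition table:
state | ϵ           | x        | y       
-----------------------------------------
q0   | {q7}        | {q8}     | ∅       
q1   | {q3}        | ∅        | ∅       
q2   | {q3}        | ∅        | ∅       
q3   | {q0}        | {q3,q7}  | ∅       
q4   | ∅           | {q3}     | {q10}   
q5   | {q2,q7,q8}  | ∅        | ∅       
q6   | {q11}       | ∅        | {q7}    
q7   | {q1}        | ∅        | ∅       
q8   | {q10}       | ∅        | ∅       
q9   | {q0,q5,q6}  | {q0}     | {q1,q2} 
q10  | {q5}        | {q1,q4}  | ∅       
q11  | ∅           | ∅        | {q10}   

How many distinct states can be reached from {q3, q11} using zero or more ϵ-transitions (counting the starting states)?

5

Start with {q3, q11}.
From q3 via ϵ: add q0.
From q0 via ϵ: add q7.
From q7 via ϵ: add q1.
ϵ-closure = {q0, q1, q3, q7, q11}, which has 5 states.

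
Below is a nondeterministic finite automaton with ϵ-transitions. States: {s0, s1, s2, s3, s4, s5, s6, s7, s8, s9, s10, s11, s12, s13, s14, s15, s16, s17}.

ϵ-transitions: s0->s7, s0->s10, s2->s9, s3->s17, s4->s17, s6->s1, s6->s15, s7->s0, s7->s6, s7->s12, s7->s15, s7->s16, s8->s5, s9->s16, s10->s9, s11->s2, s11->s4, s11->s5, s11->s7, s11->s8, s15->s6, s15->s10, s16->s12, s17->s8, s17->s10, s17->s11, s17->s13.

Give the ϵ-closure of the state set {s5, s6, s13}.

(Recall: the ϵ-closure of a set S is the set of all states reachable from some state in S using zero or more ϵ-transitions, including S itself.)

{s1, s5, s6, s9, s10, s12, s13, s15, s16}

Start with {s5, s6, s13}.
From s6 via ϵ: add s1, s15.
From s15 via ϵ: add s10.
From s10 via ϵ: add s9.
From s9 via ϵ: add s16.
From s16 via ϵ: add s12.
No new states can be added; the closed set is {s1, s5, s6, s9, s10, s12, s13, s15, s16}.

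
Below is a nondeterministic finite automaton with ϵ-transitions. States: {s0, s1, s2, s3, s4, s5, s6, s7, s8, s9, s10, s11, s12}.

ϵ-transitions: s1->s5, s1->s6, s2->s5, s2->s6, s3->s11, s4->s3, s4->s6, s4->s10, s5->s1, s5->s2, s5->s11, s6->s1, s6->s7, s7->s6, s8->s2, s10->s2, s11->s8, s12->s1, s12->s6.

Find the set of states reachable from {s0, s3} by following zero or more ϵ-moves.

{s0, s1, s2, s3, s5, s6, s7, s8, s11}

Start with {s0, s3}.
From s3 via ϵ: add s11.
From s11 via ϵ: add s8.
From s8 via ϵ: add s2.
From s2 via ϵ: add s5, s6.
From s5 via ϵ: add s1.
From s6 via ϵ: add s7.
No new states can be added; the closed set is {s0, s1, s2, s3, s5, s6, s7, s8, s11}.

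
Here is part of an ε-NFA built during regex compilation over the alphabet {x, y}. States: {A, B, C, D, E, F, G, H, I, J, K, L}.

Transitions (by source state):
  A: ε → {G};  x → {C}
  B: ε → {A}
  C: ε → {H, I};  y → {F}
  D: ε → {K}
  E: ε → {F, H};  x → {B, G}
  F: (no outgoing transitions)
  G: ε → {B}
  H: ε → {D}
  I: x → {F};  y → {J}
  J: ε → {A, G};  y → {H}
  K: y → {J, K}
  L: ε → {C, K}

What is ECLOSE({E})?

{D, E, F, H, K}

Start with {E}.
From E via ε: add F, H.
From H via ε: add D.
From D via ε: add K.
No new states can be added; the closed set is {D, E, F, H, K}.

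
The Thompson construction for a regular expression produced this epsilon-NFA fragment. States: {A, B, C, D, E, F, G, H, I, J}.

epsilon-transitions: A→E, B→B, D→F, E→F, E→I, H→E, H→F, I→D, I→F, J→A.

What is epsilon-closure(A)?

{A, D, E, F, I}

Start with {A}.
From A via epsilon: add E.
From E via epsilon: add F, I.
From I via epsilon: add D.
No new states can be added; the closed set is {A, D, E, F, I}.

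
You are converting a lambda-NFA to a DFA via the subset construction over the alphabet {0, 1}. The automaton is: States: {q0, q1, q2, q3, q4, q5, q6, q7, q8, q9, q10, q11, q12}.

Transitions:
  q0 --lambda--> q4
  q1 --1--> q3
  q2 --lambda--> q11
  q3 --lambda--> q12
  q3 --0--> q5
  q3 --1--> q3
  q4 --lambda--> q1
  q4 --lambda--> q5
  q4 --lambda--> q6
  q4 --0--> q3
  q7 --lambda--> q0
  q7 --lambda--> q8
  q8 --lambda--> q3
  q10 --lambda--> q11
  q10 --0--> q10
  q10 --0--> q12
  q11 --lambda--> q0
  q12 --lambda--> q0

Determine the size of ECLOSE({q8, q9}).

9

Start with {q8, q9}.
From q8 via lambda: add q3.
From q3 via lambda: add q12.
From q12 via lambda: add q0.
From q0 via lambda: add q4.
From q4 via lambda: add q1, q5, q6.
lambda-closure = {q0, q1, q3, q4, q5, q6, q8, q9, q12}, which has 9 states.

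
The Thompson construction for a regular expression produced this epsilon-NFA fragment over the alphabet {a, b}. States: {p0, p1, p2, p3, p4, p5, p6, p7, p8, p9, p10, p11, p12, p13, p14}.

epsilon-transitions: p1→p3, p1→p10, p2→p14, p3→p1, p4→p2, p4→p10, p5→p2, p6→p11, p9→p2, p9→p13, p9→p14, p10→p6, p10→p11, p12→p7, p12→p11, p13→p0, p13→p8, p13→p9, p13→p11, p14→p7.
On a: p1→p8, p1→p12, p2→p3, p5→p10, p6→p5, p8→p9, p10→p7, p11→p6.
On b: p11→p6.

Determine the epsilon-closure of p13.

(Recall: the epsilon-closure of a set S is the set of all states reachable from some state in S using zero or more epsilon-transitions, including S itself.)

Start with {p13}.
From p13 via epsilon: add p0, p8, p9, p11.
From p9 via epsilon: add p2, p14.
From p14 via epsilon: add p7.
No new states can be added; the closed set is {p0, p2, p7, p8, p9, p11, p13, p14}.

{p0, p2, p7, p8, p9, p11, p13, p14}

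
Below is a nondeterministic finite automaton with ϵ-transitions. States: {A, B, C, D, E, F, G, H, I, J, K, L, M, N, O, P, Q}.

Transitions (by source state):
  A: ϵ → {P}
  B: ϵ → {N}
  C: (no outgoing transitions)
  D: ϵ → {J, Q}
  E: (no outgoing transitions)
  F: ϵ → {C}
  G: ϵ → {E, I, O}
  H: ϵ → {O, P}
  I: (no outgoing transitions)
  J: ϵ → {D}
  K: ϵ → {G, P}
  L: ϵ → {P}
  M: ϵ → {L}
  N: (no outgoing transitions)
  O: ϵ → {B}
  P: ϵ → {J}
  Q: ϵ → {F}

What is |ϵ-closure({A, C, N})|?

8

Start with {A, C, N}.
From A via ϵ: add P.
From P via ϵ: add J.
From J via ϵ: add D.
From D via ϵ: add Q.
From Q via ϵ: add F.
ϵ-closure = {A, C, D, F, J, N, P, Q}, which has 8 states.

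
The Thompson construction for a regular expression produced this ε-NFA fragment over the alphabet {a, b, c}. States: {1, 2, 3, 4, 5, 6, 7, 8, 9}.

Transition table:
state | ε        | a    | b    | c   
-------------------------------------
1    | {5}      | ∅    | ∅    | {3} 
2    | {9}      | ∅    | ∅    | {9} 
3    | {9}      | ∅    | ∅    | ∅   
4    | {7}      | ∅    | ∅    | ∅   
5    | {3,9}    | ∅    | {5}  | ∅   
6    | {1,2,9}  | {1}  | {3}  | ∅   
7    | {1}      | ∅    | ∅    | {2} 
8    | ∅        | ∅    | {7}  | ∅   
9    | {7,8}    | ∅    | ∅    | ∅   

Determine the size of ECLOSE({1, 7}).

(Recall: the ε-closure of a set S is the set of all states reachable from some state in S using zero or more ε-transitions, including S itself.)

Start with {1, 7}.
From 1 via ε: add 5.
From 5 via ε: add 3, 9.
From 9 via ε: add 8.
ε-closure = {1, 3, 5, 7, 8, 9}, which has 6 states.

6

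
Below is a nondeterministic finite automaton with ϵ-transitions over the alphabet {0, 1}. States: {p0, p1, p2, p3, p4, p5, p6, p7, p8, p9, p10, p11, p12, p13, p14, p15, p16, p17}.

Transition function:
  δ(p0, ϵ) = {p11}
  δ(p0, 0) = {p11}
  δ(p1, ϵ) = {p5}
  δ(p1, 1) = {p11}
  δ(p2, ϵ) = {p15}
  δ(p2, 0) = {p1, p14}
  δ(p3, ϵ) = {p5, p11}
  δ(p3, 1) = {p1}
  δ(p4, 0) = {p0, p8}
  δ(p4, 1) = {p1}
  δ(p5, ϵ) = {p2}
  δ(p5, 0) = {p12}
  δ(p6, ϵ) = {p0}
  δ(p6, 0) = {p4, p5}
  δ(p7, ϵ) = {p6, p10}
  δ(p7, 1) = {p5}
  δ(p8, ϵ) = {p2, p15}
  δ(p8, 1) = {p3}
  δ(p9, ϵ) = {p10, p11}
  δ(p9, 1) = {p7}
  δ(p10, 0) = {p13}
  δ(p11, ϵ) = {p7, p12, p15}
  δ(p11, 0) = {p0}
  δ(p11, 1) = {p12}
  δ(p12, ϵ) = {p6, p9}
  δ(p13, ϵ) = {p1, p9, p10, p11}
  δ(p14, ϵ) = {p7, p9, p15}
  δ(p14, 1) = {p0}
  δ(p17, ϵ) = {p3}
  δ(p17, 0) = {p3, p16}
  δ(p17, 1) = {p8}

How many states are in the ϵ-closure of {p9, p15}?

8

Start with {p9, p15}.
From p9 via ϵ: add p10, p11.
From p11 via ϵ: add p7, p12.
From p7 via ϵ: add p6.
From p6 via ϵ: add p0.
ϵ-closure = {p0, p6, p7, p9, p10, p11, p12, p15}, which has 8 states.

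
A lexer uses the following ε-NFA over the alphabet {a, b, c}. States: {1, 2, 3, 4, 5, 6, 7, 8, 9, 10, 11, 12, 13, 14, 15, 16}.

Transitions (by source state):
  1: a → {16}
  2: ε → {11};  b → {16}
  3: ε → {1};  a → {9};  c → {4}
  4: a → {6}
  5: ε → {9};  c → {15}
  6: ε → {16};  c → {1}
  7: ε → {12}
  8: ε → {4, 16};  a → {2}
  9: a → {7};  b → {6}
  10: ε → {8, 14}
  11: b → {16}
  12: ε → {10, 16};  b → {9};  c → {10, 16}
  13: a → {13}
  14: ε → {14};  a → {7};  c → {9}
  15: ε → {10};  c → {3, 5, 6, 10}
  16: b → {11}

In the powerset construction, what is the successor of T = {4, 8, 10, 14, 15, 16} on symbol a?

4 on a → {6}.
8 on a → {2}.
14 on a → {7}.
No a-transition from 10, 15, 16.
Union after reading a: {2, 6, 7}.
Now take the ε-closure:
From 2 via ε: add 11.
From 6 via ε: add 16.
From 7 via ε: add 12.
From 12 via ε: add 10.
From 10 via ε: add 8, 14.
From 8 via ε: add 4.
No new states can be added; the closed set is {2, 4, 6, 7, 8, 10, 11, 12, 14, 16}.

{2, 4, 6, 7, 8, 10, 11, 12, 14, 16}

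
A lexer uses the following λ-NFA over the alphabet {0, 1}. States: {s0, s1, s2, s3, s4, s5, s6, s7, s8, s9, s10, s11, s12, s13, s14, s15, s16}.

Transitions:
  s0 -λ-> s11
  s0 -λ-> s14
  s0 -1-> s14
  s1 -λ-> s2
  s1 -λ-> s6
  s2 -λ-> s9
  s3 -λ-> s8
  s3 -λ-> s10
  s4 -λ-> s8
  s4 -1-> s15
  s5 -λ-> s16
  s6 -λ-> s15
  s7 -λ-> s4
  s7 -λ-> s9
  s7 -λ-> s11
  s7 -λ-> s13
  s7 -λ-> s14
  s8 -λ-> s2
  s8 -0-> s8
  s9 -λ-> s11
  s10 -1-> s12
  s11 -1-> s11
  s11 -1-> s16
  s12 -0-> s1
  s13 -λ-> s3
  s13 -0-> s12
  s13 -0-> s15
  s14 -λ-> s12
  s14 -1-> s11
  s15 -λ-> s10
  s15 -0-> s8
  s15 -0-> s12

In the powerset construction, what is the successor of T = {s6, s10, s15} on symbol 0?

s15 on 0 → {s8, s12}.
No 0-transition from s6, s10.
Union after reading 0: {s8, s12}.
Now take the λ-closure:
From s8 via λ: add s2.
From s2 via λ: add s9.
From s9 via λ: add s11.
No new states can be added; the closed set is {s2, s8, s9, s11, s12}.

{s2, s8, s9, s11, s12}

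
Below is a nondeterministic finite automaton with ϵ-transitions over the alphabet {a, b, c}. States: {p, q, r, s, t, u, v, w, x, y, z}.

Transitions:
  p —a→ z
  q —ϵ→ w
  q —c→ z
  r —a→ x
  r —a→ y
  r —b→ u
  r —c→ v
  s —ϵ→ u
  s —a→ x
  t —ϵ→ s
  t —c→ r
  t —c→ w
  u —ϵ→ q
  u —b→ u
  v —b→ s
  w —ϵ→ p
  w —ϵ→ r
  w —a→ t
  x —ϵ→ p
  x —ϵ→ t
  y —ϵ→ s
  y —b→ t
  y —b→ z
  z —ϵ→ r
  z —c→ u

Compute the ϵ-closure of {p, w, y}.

Start with {p, w, y}.
From w via ϵ: add r.
From y via ϵ: add s.
From s via ϵ: add u.
From u via ϵ: add q.
No new states can be added; the closed set is {p, q, r, s, u, w, y}.

{p, q, r, s, u, w, y}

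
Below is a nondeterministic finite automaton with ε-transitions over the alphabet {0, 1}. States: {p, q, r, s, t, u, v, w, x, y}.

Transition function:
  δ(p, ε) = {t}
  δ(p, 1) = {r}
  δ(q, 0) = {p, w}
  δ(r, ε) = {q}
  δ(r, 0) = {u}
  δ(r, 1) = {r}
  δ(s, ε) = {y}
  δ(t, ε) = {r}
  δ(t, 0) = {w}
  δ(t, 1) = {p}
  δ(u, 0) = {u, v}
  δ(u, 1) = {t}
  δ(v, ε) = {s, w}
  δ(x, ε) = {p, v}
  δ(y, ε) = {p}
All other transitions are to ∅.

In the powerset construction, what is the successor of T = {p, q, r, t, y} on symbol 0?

q on 0 → {p, w}.
r on 0 → {u}.
t on 0 → {w}.
No 0-transition from p, y.
Union after reading 0: {p, u, w}.
Now take the ε-closure:
From p via ε: add t.
From t via ε: add r.
From r via ε: add q.
No new states can be added; the closed set is {p, q, r, t, u, w}.

{p, q, r, t, u, w}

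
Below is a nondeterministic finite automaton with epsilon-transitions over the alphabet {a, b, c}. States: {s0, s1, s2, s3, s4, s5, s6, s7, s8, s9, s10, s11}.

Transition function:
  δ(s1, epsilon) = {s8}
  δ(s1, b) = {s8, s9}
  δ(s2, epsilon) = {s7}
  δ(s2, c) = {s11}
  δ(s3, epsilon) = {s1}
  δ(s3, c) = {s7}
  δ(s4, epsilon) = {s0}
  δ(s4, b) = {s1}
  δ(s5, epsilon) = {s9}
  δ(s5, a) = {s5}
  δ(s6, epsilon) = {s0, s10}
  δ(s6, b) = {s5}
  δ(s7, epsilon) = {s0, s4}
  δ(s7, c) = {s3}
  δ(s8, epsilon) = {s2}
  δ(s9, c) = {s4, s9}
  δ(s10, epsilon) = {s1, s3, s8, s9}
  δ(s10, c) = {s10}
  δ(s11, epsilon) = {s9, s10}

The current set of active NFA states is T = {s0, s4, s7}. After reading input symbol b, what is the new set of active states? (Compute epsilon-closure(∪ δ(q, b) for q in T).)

{s0, s1, s2, s4, s7, s8}

s4 on b → {s1}.
No b-transition from s0, s7.
Union after reading b: {s1}.
Now take the epsilon-closure:
From s1 via epsilon: add s8.
From s8 via epsilon: add s2.
From s2 via epsilon: add s7.
From s7 via epsilon: add s0, s4.
No new states can be added; the closed set is {s0, s1, s2, s4, s7, s8}.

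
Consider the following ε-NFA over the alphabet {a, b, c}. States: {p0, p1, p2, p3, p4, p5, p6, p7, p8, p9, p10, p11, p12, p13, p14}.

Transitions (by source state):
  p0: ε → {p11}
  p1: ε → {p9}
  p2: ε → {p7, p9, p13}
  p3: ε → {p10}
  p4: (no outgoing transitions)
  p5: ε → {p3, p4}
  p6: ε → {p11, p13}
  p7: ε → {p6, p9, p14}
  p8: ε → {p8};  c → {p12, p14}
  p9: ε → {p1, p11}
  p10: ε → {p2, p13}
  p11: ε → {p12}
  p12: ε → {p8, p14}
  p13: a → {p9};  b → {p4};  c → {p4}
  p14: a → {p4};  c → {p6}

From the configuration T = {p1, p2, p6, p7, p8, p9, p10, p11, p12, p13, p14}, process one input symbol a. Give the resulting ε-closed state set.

{p1, p4, p8, p9, p11, p12, p14}

p13 on a → {p9}.
p14 on a → {p4}.
No a-transition from p1, p2, p6, p7, p8, p9, p10, p11, p12.
Union after reading a: {p4, p9}.
Now take the ε-closure:
From p9 via ε: add p1, p11.
From p11 via ε: add p12.
From p12 via ε: add p8, p14.
No new states can be added; the closed set is {p1, p4, p8, p9, p11, p12, p14}.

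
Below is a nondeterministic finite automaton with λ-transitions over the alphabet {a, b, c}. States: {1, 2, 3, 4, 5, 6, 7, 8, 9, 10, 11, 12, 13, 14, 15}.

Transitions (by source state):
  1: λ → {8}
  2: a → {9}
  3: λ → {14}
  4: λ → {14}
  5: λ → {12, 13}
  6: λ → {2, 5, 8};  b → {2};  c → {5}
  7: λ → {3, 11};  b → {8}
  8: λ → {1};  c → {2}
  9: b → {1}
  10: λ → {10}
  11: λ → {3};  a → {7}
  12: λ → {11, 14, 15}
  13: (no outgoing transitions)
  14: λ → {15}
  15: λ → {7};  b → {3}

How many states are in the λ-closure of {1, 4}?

Start with {1, 4}.
From 1 via λ: add 8.
From 4 via λ: add 14.
From 14 via λ: add 15.
From 15 via λ: add 7.
From 7 via λ: add 3, 11.
λ-closure = {1, 3, 4, 7, 8, 11, 14, 15}, which has 8 states.

8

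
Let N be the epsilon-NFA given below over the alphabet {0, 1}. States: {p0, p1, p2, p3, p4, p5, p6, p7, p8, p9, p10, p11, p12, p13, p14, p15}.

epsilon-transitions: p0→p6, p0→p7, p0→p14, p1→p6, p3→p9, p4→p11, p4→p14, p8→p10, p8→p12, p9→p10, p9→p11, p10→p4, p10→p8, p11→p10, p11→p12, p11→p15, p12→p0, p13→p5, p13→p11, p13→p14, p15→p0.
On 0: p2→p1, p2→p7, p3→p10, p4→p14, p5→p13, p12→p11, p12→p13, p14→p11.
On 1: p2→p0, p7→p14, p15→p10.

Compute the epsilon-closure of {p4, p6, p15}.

{p0, p4, p6, p7, p8, p10, p11, p12, p14, p15}

Start with {p4, p6, p15}.
From p4 via epsilon: add p11, p14.
From p15 via epsilon: add p0.
From p0 via epsilon: add p7.
From p11 via epsilon: add p10, p12.
From p10 via epsilon: add p8.
No new states can be added; the closed set is {p0, p4, p6, p7, p8, p10, p11, p12, p14, p15}.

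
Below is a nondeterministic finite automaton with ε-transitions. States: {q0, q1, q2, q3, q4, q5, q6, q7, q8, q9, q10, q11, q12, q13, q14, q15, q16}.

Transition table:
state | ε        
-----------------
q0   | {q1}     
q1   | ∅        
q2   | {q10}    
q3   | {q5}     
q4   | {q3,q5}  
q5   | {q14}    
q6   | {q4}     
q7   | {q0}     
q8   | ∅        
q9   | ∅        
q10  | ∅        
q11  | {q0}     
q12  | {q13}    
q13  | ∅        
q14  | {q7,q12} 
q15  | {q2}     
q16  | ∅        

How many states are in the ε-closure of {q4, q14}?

9

Start with {q4, q14}.
From q4 via ε: add q3, q5.
From q14 via ε: add q7, q12.
From q7 via ε: add q0.
From q12 via ε: add q13.
From q0 via ε: add q1.
ε-closure = {q0, q1, q3, q4, q5, q7, q12, q13, q14}, which has 9 states.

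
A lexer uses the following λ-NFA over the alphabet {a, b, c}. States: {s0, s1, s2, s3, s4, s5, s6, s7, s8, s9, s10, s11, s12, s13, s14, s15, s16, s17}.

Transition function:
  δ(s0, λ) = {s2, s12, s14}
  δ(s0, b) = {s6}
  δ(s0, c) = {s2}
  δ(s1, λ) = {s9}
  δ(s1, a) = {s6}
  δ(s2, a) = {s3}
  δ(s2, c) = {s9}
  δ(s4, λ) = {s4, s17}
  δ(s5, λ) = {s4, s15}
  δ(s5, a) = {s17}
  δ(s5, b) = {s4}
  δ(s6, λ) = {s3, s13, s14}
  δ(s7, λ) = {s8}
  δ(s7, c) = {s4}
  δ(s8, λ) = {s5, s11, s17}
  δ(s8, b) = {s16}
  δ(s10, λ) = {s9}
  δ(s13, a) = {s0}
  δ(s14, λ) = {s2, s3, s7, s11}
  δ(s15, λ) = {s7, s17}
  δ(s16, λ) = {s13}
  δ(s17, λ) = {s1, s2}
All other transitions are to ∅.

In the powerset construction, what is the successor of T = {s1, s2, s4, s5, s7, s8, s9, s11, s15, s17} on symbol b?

s5 on b → {s4}.
s8 on b → {s16}.
No b-transition from s1, s2, s4, s7, s9, s11, s15, s17.
Union after reading b: {s4, s16}.
Now take the λ-closure:
From s4 via λ: add s17.
From s16 via λ: add s13.
From s17 via λ: add s1, s2.
From s1 via λ: add s9.
No new states can be added; the closed set is {s1, s2, s4, s9, s13, s16, s17}.

{s1, s2, s4, s9, s13, s16, s17}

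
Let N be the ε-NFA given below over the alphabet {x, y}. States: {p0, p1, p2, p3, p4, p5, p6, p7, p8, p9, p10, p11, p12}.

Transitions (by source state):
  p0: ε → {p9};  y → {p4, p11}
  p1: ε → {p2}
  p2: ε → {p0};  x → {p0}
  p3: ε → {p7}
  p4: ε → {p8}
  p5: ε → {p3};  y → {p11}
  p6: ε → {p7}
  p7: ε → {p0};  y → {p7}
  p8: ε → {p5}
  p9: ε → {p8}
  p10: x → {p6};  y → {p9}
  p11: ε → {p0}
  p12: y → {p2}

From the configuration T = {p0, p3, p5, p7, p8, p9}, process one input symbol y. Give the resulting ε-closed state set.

{p0, p3, p4, p5, p7, p8, p9, p11}

p0 on y → {p4, p11}.
p5 on y → {p11}.
p7 on y → {p7}.
No y-transition from p3, p8, p9.
Union after reading y: {p4, p7, p11}.
Now take the ε-closure:
From p4 via ε: add p8.
From p7 via ε: add p0.
From p0 via ε: add p9.
From p8 via ε: add p5.
From p5 via ε: add p3.
No new states can be added; the closed set is {p0, p3, p4, p5, p7, p8, p9, p11}.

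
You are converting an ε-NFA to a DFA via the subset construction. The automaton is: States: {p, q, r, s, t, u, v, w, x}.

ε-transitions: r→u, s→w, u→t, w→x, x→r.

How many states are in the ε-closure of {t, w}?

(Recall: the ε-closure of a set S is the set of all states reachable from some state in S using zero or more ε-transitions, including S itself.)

Start with {t, w}.
From w via ε: add x.
From x via ε: add r.
From r via ε: add u.
ε-closure = {r, t, u, w, x}, which has 5 states.

5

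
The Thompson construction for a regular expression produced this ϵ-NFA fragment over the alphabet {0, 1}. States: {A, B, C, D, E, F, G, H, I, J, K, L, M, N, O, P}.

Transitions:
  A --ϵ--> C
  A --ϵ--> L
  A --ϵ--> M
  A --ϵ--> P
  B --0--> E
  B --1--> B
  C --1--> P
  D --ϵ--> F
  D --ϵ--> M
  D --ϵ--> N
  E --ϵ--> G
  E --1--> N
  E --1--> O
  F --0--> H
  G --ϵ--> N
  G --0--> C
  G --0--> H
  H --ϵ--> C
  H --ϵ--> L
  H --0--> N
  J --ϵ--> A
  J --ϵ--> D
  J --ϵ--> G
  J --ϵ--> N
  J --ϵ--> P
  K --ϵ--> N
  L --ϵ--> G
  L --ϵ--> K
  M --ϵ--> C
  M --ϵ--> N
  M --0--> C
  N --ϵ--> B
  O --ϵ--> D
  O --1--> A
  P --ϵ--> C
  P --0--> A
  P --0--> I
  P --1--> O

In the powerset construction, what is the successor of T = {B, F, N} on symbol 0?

B on 0 → {E}.
F on 0 → {H}.
No 0-transition from N.
Union after reading 0: {E, H}.
Now take the ϵ-closure:
From E via ϵ: add G.
From H via ϵ: add C, L.
From G via ϵ: add N.
From L via ϵ: add K.
From N via ϵ: add B.
No new states can be added; the closed set is {B, C, E, G, H, K, L, N}.

{B, C, E, G, H, K, L, N}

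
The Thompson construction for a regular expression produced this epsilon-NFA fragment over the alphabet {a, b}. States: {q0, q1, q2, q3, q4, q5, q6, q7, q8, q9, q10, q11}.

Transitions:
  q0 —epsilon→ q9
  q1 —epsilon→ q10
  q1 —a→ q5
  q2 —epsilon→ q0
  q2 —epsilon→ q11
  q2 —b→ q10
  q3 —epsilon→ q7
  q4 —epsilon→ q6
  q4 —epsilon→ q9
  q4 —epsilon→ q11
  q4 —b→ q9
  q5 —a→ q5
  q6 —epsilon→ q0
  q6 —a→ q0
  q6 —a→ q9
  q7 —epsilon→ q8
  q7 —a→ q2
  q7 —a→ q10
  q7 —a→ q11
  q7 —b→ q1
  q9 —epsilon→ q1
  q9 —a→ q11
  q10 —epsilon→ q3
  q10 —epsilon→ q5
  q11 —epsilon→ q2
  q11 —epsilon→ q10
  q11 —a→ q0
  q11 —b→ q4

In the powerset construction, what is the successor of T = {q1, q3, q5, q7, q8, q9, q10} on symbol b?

q7 on b → {q1}.
No b-transition from q1, q3, q5, q8, q9, q10.
Union after reading b: {q1}.
Now take the epsilon-closure:
From q1 via epsilon: add q10.
From q10 via epsilon: add q3, q5.
From q3 via epsilon: add q7.
From q7 via epsilon: add q8.
No new states can be added; the closed set is {q1, q3, q5, q7, q8, q10}.

{q1, q3, q5, q7, q8, q10}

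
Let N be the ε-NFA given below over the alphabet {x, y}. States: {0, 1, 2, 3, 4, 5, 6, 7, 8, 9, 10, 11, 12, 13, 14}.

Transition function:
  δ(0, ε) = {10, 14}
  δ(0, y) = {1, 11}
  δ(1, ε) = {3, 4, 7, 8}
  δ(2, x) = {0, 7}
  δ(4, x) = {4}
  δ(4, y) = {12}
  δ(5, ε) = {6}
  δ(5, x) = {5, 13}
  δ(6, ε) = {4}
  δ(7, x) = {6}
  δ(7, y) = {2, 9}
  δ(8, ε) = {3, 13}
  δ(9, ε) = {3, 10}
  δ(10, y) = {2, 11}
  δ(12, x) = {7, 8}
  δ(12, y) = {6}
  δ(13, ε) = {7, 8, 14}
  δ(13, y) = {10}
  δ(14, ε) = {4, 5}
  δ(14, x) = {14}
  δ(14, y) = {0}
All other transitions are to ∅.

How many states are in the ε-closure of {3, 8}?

Start with {3, 8}.
From 8 via ε: add 13.
From 13 via ε: add 7, 14.
From 14 via ε: add 4, 5.
From 5 via ε: add 6.
ε-closure = {3, 4, 5, 6, 7, 8, 13, 14}, which has 8 states.

8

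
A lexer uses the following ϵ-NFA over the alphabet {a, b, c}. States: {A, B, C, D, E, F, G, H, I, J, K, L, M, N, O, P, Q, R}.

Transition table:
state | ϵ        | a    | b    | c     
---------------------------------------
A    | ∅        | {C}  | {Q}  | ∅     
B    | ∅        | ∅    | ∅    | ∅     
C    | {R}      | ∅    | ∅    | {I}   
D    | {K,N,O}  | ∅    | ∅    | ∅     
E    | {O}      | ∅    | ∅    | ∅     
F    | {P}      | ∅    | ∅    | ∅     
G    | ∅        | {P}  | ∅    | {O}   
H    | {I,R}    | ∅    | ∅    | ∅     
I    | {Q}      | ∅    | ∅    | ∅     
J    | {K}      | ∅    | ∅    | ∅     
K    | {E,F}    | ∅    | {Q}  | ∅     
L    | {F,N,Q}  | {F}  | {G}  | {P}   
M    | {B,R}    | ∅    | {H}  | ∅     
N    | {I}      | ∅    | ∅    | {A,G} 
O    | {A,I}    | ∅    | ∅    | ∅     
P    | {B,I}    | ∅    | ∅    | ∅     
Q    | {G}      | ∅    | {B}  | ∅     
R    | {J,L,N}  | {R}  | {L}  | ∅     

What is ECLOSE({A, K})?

{A, B, E, F, G, I, K, O, P, Q}

Start with {A, K}.
From K via ϵ: add E, F.
From E via ϵ: add O.
From F via ϵ: add P.
From O via ϵ: add I.
From P via ϵ: add B.
From I via ϵ: add Q.
From Q via ϵ: add G.
No new states can be added; the closed set is {A, B, E, F, G, I, K, O, P, Q}.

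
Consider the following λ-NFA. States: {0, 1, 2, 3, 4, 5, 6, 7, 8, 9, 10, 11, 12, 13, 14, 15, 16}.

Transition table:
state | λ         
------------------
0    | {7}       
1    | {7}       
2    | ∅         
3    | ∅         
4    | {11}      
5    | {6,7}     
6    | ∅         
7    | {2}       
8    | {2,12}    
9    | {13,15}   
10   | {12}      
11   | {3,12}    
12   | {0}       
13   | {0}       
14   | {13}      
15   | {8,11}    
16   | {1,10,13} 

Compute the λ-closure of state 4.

{0, 2, 3, 4, 7, 11, 12}

Start with {4}.
From 4 via λ: add 11.
From 11 via λ: add 3, 12.
From 12 via λ: add 0.
From 0 via λ: add 7.
From 7 via λ: add 2.
No new states can be added; the closed set is {0, 2, 3, 4, 7, 11, 12}.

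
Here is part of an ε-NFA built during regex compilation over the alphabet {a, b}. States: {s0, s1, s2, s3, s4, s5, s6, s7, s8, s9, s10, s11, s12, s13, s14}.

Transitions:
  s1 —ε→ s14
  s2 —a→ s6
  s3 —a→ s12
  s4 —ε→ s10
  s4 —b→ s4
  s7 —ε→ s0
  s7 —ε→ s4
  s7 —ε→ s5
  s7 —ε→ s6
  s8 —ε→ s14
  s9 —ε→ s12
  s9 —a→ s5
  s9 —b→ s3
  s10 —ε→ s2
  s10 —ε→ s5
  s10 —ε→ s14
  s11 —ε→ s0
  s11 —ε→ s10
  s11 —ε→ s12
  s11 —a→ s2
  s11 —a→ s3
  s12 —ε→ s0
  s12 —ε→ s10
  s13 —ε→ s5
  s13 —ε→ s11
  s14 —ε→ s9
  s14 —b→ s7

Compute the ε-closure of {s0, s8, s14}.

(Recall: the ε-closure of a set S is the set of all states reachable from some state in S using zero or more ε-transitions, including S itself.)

{s0, s2, s5, s8, s9, s10, s12, s14}

Start with {s0, s8, s14}.
From s14 via ε: add s9.
From s9 via ε: add s12.
From s12 via ε: add s10.
From s10 via ε: add s2, s5.
No new states can be added; the closed set is {s0, s2, s5, s8, s9, s10, s12, s14}.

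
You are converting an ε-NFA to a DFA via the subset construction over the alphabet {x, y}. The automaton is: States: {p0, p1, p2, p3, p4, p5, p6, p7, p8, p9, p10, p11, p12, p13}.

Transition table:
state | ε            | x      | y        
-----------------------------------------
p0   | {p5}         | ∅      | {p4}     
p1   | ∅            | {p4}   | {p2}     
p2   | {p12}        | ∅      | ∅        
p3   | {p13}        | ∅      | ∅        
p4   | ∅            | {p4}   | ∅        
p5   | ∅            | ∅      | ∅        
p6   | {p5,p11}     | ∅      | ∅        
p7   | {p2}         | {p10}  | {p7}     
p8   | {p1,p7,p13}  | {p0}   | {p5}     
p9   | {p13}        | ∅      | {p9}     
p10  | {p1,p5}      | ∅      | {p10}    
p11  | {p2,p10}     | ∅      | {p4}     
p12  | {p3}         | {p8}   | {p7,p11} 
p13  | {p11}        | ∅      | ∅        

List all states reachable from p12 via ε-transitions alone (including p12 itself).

Start with {p12}.
From p12 via ε: add p3.
From p3 via ε: add p13.
From p13 via ε: add p11.
From p11 via ε: add p2, p10.
From p10 via ε: add p1, p5.
No new states can be added; the closed set is {p1, p2, p3, p5, p10, p11, p12, p13}.

{p1, p2, p3, p5, p10, p11, p12, p13}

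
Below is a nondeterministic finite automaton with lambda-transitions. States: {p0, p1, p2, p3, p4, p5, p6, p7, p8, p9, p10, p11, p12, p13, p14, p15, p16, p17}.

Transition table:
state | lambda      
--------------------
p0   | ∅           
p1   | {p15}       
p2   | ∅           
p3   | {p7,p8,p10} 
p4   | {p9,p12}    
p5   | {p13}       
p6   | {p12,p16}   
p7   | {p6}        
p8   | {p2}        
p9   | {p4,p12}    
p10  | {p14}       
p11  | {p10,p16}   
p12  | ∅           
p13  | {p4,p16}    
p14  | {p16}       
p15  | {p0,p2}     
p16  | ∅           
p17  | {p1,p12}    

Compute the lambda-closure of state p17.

{p0, p1, p2, p12, p15, p17}

Start with {p17}.
From p17 via lambda: add p1, p12.
From p1 via lambda: add p15.
From p15 via lambda: add p0, p2.
No new states can be added; the closed set is {p0, p1, p2, p12, p15, p17}.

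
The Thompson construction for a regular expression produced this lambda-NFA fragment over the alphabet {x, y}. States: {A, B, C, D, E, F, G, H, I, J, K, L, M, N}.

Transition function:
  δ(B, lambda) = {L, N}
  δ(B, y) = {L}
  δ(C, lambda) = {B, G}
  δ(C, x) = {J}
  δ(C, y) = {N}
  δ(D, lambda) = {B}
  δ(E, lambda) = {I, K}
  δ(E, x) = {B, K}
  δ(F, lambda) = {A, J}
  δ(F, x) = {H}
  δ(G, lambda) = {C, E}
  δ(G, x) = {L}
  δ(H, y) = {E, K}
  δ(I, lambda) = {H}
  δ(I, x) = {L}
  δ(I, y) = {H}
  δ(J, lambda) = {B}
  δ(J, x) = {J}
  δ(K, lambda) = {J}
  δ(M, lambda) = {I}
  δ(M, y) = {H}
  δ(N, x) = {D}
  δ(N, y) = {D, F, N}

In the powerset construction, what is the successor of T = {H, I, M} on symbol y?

{B, E, H, I, J, K, L, N}

H on y → {E, K}.
I on y → {H}.
M on y → {H}.
Union after reading y: {E, H, K}.
Now take the lambda-closure:
From E via lambda: add I.
From K via lambda: add J.
From J via lambda: add B.
From B via lambda: add L, N.
No new states can be added; the closed set is {B, E, H, I, J, K, L, N}.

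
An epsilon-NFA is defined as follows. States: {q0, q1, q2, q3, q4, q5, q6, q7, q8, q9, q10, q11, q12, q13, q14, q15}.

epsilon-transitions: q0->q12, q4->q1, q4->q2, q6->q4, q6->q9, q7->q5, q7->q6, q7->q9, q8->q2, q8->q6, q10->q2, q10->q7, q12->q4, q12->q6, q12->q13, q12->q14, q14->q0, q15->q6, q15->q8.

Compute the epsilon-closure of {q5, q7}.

{q1, q2, q4, q5, q6, q7, q9}

Start with {q5, q7}.
From q7 via epsilon: add q6, q9.
From q6 via epsilon: add q4.
From q4 via epsilon: add q1, q2.
No new states can be added; the closed set is {q1, q2, q4, q5, q6, q7, q9}.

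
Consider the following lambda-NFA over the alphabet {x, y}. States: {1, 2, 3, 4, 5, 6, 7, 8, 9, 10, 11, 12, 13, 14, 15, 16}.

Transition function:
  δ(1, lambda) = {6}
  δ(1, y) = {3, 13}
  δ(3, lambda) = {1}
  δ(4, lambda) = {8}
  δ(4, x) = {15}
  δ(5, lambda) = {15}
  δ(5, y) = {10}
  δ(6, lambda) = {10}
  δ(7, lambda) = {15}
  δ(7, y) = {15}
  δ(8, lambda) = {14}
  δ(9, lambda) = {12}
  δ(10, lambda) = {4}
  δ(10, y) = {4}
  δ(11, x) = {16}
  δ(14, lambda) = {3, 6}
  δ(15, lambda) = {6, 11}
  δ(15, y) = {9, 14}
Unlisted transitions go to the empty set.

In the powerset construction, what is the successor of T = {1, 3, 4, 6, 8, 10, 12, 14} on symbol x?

4 on x → {15}.
No x-transition from 1, 3, 6, 8, 10, 12, 14.
Union after reading x: {15}.
Now take the lambda-closure:
From 15 via lambda: add 6, 11.
From 6 via lambda: add 10.
From 10 via lambda: add 4.
From 4 via lambda: add 8.
From 8 via lambda: add 14.
From 14 via lambda: add 3.
From 3 via lambda: add 1.
No new states can be added; the closed set is {1, 3, 4, 6, 8, 10, 11, 14, 15}.

{1, 3, 4, 6, 8, 10, 11, 14, 15}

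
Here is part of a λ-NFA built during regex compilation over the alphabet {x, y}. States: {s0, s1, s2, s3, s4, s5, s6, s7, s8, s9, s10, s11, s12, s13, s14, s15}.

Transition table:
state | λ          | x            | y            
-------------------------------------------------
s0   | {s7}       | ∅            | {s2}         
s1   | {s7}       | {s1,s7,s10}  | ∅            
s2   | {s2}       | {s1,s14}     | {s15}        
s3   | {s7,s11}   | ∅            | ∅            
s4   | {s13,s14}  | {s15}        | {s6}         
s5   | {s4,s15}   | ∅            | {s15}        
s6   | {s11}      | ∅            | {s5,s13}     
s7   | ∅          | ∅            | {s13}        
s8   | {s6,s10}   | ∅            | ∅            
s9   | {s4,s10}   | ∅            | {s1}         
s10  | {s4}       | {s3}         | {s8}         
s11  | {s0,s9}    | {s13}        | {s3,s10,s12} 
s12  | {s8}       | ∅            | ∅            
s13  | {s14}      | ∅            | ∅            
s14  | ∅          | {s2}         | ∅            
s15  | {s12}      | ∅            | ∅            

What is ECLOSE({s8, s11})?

{s0, s4, s6, s7, s8, s9, s10, s11, s13, s14}

Start with {s8, s11}.
From s8 via λ: add s6, s10.
From s11 via λ: add s0, s9.
From s0 via λ: add s7.
From s9 via λ: add s4.
From s4 via λ: add s13, s14.
No new states can be added; the closed set is {s0, s4, s6, s7, s8, s9, s10, s11, s13, s14}.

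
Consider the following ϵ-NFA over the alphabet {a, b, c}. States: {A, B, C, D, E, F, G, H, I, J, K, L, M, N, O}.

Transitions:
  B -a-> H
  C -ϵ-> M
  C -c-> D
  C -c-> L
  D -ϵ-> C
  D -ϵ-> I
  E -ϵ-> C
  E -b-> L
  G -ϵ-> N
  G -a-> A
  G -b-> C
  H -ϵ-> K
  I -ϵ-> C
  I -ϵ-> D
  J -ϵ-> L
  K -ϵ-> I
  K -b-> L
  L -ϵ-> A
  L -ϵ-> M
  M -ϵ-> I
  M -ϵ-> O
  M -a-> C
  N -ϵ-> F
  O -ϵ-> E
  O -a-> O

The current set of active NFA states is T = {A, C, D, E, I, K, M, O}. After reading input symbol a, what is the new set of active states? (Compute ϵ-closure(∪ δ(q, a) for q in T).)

M on a → {C}.
O on a → {O}.
No a-transition from A, C, D, E, I, K.
Union after reading a: {C, O}.
Now take the ϵ-closure:
From C via ϵ: add M.
From O via ϵ: add E.
From M via ϵ: add I.
From I via ϵ: add D.
No new states can be added; the closed set is {C, D, E, I, M, O}.

{C, D, E, I, M, O}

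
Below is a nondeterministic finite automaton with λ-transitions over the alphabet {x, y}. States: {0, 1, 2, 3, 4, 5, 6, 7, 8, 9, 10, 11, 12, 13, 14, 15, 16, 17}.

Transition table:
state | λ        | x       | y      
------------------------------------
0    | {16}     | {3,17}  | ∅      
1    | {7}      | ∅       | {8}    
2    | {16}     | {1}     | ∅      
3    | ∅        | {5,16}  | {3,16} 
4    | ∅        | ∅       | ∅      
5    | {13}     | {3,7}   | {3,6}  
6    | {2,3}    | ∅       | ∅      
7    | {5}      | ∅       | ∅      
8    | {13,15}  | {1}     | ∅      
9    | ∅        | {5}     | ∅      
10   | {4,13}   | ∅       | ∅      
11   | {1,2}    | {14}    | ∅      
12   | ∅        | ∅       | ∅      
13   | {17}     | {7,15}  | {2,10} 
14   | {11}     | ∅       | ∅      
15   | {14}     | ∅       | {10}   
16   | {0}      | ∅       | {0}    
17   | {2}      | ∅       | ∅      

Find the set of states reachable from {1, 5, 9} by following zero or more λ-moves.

Start with {1, 5, 9}.
From 1 via λ: add 7.
From 5 via λ: add 13.
From 13 via λ: add 17.
From 17 via λ: add 2.
From 2 via λ: add 16.
From 16 via λ: add 0.
No new states can be added; the closed set is {0, 1, 2, 5, 7, 9, 13, 16, 17}.

{0, 1, 2, 5, 7, 9, 13, 16, 17}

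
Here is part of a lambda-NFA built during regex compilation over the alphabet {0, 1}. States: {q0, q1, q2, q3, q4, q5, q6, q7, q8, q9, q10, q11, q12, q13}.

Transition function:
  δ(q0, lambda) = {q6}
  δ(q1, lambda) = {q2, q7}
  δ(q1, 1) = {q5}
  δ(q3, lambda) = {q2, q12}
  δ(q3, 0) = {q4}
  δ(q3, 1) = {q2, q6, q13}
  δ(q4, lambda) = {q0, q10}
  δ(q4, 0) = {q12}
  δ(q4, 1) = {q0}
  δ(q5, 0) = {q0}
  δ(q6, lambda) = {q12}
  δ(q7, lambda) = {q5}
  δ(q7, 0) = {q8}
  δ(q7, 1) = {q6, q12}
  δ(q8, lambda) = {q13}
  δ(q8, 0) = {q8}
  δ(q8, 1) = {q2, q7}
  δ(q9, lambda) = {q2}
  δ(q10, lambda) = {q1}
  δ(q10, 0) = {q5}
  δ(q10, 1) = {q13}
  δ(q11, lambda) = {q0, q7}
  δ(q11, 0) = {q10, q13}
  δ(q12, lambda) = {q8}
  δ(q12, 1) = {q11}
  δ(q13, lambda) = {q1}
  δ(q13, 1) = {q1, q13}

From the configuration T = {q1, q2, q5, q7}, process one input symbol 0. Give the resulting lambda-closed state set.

{q0, q1, q2, q5, q6, q7, q8, q12, q13}

q5 on 0 → {q0}.
q7 on 0 → {q8}.
No 0-transition from q1, q2.
Union after reading 0: {q0, q8}.
Now take the lambda-closure:
From q0 via lambda: add q6.
From q8 via lambda: add q13.
From q6 via lambda: add q12.
From q13 via lambda: add q1.
From q1 via lambda: add q2, q7.
From q7 via lambda: add q5.
No new states can be added; the closed set is {q0, q1, q2, q5, q6, q7, q8, q12, q13}.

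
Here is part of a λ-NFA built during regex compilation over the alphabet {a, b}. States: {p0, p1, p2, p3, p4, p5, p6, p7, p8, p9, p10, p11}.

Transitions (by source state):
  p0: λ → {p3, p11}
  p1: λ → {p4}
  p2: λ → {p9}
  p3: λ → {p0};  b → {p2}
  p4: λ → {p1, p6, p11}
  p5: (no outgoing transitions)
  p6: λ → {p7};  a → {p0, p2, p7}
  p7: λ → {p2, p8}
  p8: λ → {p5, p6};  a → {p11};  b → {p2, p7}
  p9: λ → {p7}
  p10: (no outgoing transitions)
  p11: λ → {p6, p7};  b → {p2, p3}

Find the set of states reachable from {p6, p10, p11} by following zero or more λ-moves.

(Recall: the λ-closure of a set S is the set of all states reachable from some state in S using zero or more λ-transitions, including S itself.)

{p2, p5, p6, p7, p8, p9, p10, p11}

Start with {p6, p10, p11}.
From p6 via λ: add p7.
From p7 via λ: add p2, p8.
From p2 via λ: add p9.
From p8 via λ: add p5.
No new states can be added; the closed set is {p2, p5, p6, p7, p8, p9, p10, p11}.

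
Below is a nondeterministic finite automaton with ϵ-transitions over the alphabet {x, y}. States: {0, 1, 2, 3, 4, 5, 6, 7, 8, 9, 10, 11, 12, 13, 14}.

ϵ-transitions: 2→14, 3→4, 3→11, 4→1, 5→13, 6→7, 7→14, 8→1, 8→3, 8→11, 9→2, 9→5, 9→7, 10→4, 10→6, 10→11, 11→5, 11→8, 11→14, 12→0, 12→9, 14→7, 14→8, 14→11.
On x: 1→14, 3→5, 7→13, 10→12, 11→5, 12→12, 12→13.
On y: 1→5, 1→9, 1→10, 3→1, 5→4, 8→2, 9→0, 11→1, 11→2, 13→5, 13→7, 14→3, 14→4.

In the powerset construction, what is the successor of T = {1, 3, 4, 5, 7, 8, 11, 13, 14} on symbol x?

{1, 3, 4, 5, 7, 8, 11, 13, 14}

1 on x → {14}.
3 on x → {5}.
7 on x → {13}.
11 on x → {5}.
No x-transition from 4, 5, 8, 13, 14.
Union after reading x: {5, 13, 14}.
Now take the ϵ-closure:
From 14 via ϵ: add 7, 8, 11.
From 8 via ϵ: add 1, 3.
From 3 via ϵ: add 4.
No new states can be added; the closed set is {1, 3, 4, 5, 7, 8, 11, 13, 14}.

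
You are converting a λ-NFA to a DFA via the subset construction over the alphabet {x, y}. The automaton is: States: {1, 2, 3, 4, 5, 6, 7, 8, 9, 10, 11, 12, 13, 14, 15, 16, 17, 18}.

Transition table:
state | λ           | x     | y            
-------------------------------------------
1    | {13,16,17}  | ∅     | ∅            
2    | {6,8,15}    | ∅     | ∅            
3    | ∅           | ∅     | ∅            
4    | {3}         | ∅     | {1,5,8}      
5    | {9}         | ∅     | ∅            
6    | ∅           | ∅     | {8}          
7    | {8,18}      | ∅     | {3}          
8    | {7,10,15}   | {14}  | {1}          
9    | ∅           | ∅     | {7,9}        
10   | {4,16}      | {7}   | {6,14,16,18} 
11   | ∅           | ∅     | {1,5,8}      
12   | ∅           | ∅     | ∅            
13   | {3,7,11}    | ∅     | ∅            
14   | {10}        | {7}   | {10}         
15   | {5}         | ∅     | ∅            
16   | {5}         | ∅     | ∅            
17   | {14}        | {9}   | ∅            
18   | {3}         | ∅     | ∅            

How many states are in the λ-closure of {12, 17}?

9

Start with {12, 17}.
From 17 via λ: add 14.
From 14 via λ: add 10.
From 10 via λ: add 4, 16.
From 4 via λ: add 3.
From 16 via λ: add 5.
From 5 via λ: add 9.
λ-closure = {3, 4, 5, 9, 10, 12, 14, 16, 17}, which has 9 states.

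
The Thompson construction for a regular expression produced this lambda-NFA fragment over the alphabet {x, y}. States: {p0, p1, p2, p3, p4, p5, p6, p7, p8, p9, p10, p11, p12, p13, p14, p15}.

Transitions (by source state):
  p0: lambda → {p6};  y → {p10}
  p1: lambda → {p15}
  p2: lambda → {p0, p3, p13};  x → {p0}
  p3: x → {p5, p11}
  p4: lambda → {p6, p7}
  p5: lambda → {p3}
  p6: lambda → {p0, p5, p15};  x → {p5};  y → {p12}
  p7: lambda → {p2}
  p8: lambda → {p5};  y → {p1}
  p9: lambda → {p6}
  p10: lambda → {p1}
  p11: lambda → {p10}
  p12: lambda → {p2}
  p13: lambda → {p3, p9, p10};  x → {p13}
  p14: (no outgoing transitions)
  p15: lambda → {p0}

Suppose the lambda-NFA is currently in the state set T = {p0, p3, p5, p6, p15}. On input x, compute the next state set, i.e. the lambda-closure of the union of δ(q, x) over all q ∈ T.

p3 on x → {p5, p11}.
p6 on x → {p5}.
No x-transition from p0, p5, p15.
Union after reading x: {p5, p11}.
Now take the lambda-closure:
From p5 via lambda: add p3.
From p11 via lambda: add p10.
From p10 via lambda: add p1.
From p1 via lambda: add p15.
From p15 via lambda: add p0.
From p0 via lambda: add p6.
No new states can be added; the closed set is {p0, p1, p3, p5, p6, p10, p11, p15}.

{p0, p1, p3, p5, p6, p10, p11, p15}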